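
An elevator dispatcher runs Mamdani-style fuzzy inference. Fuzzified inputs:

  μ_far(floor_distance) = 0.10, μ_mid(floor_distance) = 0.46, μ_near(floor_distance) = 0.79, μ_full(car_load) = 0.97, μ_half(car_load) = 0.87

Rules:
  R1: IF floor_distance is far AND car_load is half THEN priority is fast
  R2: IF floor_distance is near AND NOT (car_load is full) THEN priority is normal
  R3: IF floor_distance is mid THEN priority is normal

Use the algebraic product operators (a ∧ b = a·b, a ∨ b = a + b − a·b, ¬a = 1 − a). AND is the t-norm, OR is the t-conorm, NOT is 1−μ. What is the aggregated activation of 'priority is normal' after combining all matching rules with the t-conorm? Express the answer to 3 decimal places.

R1: far=0.10, half=0.87; AND[a·b] → w = 0.0870
R2: near=0.79, ¬full=1−0.97=0.03; AND[a·b] → w = 0.0237
R3: mid=0.46 → w = 0.4600
Rules with consequent 'normal': {R2, R3} → strengths 0.0237, 0.4600
Aggregate via t-conorm [a + b − a·b]: 0.4728

0.473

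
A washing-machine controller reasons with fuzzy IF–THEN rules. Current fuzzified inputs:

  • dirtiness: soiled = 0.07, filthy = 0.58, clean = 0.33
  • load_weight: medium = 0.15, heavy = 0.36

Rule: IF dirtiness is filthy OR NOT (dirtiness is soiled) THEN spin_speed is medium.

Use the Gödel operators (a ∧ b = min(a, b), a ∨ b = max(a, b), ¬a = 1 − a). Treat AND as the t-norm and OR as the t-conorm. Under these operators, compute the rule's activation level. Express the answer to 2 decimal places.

0.93

firing strength: filthy=0.58, ¬soiled=1−0.07=0.93; OR[max(a, b)] → w = 0.93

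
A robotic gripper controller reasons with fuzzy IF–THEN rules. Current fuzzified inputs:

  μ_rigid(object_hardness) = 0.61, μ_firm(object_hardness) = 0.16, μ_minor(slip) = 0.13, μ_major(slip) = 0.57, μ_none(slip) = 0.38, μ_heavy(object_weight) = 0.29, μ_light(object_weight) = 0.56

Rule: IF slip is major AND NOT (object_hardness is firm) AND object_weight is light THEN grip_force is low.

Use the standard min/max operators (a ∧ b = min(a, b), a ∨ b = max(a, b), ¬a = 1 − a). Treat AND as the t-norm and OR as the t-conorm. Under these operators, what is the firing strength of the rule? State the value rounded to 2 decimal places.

0.56

firing strength: major=0.57, ¬firm=1−0.16=0.84, light=0.56; AND[min(a, b)] → w = 0.56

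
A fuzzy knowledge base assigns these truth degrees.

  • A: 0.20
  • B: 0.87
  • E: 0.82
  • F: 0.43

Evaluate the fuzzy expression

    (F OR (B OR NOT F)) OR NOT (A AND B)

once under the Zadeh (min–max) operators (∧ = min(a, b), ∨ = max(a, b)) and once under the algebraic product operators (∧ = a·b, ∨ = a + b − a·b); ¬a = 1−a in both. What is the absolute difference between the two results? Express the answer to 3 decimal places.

Under Zadeh (min–max):
  NOT F = 1 − 0.43 = 0.57
  B OR NOT F = max(a, b) on (0.87, 0.57) = 0.87
  F OR (B OR NOT F) = max(a, b) on (0.43, 0.87) = 0.87
  A AND B = min(a, b) on (0.20, 0.87) = 0.20
  NOT (A AND B) = 1 − 0.20 = 0.80
  (F OR (B OR NOT F)) OR NOT (A AND B) = max(a, b) on (0.87, 0.80) = 0.87
  → value = 0.8700
Under algebraic product:
  NOT F = 1 − 0.4300 = 0.5700
  B OR NOT F = a + b − a·b on (0.8700, 0.5700) = 0.9441
  F OR (B OR NOT F) = a + b − a·b on (0.4300, 0.9441) = 0.9681
  A AND B = a·b on (0.2000, 0.8700) = 0.1740
  NOT (A AND B) = 1 − 0.1740 = 0.8260
  (F OR (B OR NOT F)) OR NOT (A AND B) = a + b − a·b on (0.9681, 0.8260) = 0.9945
  → value = 0.9945
|0.8700 − 0.9945| = 0.124

0.124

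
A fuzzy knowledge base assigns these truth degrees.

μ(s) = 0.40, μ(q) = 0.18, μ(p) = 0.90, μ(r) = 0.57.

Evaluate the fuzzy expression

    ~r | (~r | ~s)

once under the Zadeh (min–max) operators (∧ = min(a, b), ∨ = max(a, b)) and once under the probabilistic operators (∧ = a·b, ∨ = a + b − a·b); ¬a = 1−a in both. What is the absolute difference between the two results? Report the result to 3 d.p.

Under Zadeh (min–max):
  ~r = 1 − 0.57 = 0.43
  ~r = 1 − 0.57 = 0.43
  ~s = 1 − 0.40 = 0.60
  ~r | ~s = max(a, b) on (0.43, 0.60) = 0.60
  ~r | (~r | ~s) = max(a, b) on (0.43, 0.60) = 0.60
  → value = 0.6000
Under probabilistic:
  ~r = 1 − 0.5700 = 0.4300
  ~r = 1 − 0.5700 = 0.4300
  ~s = 1 − 0.4000 = 0.6000
  ~r | ~s = a + b − a·b on (0.4300, 0.6000) = 0.7720
  ~r | (~r | ~s) = a + b − a·b on (0.4300, 0.7720) = 0.8700
  → value = 0.8700
|0.6000 − 0.8700| = 0.270

0.270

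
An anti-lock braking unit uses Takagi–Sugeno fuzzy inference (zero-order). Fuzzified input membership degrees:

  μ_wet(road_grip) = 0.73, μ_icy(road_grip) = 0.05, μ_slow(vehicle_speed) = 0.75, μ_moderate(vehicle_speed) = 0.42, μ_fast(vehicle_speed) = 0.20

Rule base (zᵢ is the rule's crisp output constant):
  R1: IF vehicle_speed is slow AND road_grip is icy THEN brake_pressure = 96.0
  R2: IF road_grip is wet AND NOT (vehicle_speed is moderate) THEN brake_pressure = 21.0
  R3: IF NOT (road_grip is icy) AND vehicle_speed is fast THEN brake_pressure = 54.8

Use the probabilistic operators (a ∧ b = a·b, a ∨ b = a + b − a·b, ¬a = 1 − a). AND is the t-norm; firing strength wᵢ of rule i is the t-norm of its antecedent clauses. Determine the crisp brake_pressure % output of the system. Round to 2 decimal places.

R1 (z=96.0): slow=0.75, icy=0.05; AND[a·b] → w = 0.0375
R2 (z=21.0): wet=0.73, ¬moderate=1−0.42=0.58; AND[a·b] → w = 0.4234
R3 (z=54.8): ¬icy=1−0.05=0.95, fast=0.20; AND[a·b] → w = 0.1900
Weighted average = (0.0375·96.0 + 0.4234·21.0 + 0.1900·54.8) / (0.0375 + 0.4234 + 0.1900)
  = 22.9034 / 0.6509 = 35.19

35.19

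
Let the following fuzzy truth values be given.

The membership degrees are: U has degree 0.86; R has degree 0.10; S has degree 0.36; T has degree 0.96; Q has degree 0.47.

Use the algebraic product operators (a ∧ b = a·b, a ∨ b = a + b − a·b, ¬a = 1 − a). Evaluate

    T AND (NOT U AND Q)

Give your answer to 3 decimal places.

NOT U = 1 − 0.8600 = 0.1400
NOT U AND Q = a·b on (0.1400, 0.4700) = 0.0658
T AND (NOT U AND Q) = a·b on (0.9600, 0.0658) = 0.0632

0.063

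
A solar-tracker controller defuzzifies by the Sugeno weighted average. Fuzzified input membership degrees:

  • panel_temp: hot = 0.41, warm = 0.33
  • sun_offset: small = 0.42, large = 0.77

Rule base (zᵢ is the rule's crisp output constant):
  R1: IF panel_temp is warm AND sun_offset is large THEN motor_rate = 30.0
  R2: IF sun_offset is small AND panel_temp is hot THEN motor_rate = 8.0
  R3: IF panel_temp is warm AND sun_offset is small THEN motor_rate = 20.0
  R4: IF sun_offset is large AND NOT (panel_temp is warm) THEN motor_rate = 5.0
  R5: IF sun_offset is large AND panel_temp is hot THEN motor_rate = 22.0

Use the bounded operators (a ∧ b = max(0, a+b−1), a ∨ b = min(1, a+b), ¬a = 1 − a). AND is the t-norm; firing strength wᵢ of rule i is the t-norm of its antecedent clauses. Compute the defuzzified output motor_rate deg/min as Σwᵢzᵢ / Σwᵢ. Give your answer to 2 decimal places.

12.72

R1 (z=30.0): warm=0.33, large=0.77; AND[max(0, a+b−1)] → w = 0.10
R2 (z=8.0): small=0.42, hot=0.41; AND[max(0, a+b−1)] → w = 0.00
R3 (z=20.0): warm=0.33, small=0.42; AND[max(0, a+b−1)] → w = 0.00
R4 (z=5.0): large=0.77, ¬warm=1−0.33=0.67; AND[max(0, a+b−1)] → w = 0.44
R5 (z=22.0): large=0.77, hot=0.41; AND[max(0, a+b−1)] → w = 0.18
Weighted average = (0.10·30.0 + 0.00·8.0 + 0.00·20.0 + 0.44·5.0 + 0.18·22.0) / (0.10 + 0.00 + 0.00 + 0.44 + 0.18)
  = 9.1600 / 0.7200 = 12.72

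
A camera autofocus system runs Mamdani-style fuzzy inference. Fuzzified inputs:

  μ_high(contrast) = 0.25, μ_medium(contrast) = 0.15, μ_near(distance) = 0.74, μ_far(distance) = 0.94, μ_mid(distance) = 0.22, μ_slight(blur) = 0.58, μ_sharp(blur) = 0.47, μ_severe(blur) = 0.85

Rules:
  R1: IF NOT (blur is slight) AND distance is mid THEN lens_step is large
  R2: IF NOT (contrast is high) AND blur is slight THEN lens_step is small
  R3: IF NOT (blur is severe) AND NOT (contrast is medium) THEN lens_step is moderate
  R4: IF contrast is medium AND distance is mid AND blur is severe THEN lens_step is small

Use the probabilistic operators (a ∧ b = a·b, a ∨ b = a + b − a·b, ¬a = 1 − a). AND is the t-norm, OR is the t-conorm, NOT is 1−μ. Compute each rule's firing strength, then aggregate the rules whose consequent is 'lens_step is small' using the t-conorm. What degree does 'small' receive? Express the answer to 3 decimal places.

R1: ¬slight=1−0.58=0.42, mid=0.22; AND[a·b] → w = 0.0924
R2: ¬high=1−0.25=0.75, slight=0.58; AND[a·b] → w = 0.4350
R3: ¬severe=1−0.85=0.15, ¬medium=1−0.15=0.85; AND[a·b] → w = 0.1275
R4: medium=0.15, mid=0.22, severe=0.85; AND[a·b] → w = 0.0281
Rules with consequent 'small': {R2, R4} → strengths 0.4350, 0.0281
Aggregate via t-conorm [a + b − a·b]: 0.4508

0.451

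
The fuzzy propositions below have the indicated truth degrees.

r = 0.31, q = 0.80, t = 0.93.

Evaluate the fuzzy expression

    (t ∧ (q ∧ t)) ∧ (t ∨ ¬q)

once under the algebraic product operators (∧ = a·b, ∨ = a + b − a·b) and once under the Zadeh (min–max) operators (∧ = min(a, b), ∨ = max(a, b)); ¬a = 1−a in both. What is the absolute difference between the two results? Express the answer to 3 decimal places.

Under algebraic product:
  q ∧ t = a·b on (0.8000, 0.9300) = 0.7440
  t ∧ (q ∧ t) = a·b on (0.9300, 0.7440) = 0.6919
  ¬q = 1 − 0.8000 = 0.2000
  t ∨ ¬q = a + b − a·b on (0.9300, 0.2000) = 0.9440
  (t ∧ (q ∧ t)) ∧ (t ∨ ¬q) = a·b on (0.6919, 0.9440) = 0.6532
  → value = 0.6532
Under Zadeh (min–max):
  q ∧ t = min(a, b) on (0.80, 0.93) = 0.80
  t ∧ (q ∧ t) = min(a, b) on (0.93, 0.80) = 0.80
  ¬q = 1 − 0.80 = 0.20
  t ∨ ¬q = max(a, b) on (0.93, 0.20) = 0.93
  (t ∧ (q ∧ t)) ∧ (t ∨ ¬q) = min(a, b) on (0.80, 0.93) = 0.80
  → value = 0.8000
|0.6532 − 0.8000| = 0.147

0.147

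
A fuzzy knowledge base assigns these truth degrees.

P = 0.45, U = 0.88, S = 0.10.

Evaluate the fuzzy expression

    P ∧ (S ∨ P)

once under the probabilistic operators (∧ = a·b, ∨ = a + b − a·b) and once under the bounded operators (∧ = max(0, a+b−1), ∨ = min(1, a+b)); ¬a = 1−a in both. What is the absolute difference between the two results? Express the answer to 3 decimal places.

Under probabilistic:
  S ∨ P = a + b − a·b on (0.1000, 0.4500) = 0.5050
  P ∧ (S ∨ P) = a·b on (0.4500, 0.5050) = 0.2273
  → value = 0.2273
Under bounded:
  S ∨ P = min(1, a+b) on (0.10, 0.45) = 0.55
  P ∧ (S ∨ P) = max(0, a+b−1) on (0.45, 0.55) = 0.00
  → value = 0.0000
|0.2273 − 0.0000| = 0.227

0.227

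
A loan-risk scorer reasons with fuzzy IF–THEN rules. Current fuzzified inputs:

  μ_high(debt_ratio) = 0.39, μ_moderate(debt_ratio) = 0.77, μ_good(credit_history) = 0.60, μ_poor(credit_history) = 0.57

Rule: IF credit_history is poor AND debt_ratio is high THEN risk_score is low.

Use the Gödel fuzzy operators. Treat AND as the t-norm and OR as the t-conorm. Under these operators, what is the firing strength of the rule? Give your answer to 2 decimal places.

0.39

firing strength: poor=0.57, high=0.39; AND[min(a, b)] → w = 0.39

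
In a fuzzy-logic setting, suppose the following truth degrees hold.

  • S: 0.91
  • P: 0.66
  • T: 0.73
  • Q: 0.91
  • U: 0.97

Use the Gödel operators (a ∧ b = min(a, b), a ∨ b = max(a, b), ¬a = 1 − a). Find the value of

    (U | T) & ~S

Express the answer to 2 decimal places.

0.09

U | T = max(a, b) on (0.97, 0.73) = 0.97
~S = 1 − 0.91 = 0.09
(U | T) & ~S = min(a, b) on (0.97, 0.09) = 0.09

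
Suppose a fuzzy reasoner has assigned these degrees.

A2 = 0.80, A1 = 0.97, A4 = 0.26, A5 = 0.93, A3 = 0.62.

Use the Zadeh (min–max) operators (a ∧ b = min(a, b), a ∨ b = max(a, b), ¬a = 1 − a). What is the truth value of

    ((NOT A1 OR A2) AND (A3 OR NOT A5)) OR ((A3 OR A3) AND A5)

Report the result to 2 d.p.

0.62

NOT A1 = 1 − 0.97 = 0.03
NOT A1 OR A2 = max(a, b) on (0.03, 0.80) = 0.80
NOT A5 = 1 − 0.93 = 0.07
A3 OR NOT A5 = max(a, b) on (0.62, 0.07) = 0.62
(NOT A1 OR A2) AND (A3 OR NOT A5) = min(a, b) on (0.80, 0.62) = 0.62
A3 OR A3 = max(a, b) on (0.62, 0.62) = 0.62
(A3 OR A3) AND A5 = min(a, b) on (0.62, 0.93) = 0.62
((NOT A1 OR A2) AND (A3 OR NOT A5)) OR ((A3 OR A3) AND A5) = max(a, b) on (0.62, 0.62) = 0.62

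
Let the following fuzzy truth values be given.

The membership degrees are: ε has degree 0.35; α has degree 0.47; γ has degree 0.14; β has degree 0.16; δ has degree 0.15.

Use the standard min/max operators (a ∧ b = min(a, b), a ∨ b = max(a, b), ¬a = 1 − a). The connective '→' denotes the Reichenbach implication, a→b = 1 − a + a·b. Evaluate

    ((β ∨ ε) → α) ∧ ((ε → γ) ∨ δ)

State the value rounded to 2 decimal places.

β ∨ ε = max(a, b) on (0.16, 0.35) = 0.35
(β ∨ ε) → α  [Reichenbach: 1 − a + a·b] with a=0.35, b=0.47 → 0.81
ε → γ  [Reichenbach: 1 − a + a·b] with a=0.35, b=0.14 → 0.70
(ε → γ) ∨ δ = max(a, b) on (0.70, 0.15) = 0.70
((β ∨ ε) → α) ∧ ((ε → γ) ∨ δ) = min(a, b) on (0.81, 0.70) = 0.70

0.70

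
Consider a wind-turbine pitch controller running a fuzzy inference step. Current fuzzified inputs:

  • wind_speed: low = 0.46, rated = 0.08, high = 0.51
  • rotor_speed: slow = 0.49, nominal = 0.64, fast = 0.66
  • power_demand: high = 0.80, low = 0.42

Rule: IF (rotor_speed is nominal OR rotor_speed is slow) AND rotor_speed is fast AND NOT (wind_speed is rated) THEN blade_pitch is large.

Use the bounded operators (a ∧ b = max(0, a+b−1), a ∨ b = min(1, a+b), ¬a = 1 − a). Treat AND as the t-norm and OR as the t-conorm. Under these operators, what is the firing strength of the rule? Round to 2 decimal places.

0.58

firing strength: (nominal=0.64 OR slow=0.49) = 1.00; AND[max(0, a+b−1)] with fast=0.66, ¬rated=1−0.08=0.92 → w = 0.58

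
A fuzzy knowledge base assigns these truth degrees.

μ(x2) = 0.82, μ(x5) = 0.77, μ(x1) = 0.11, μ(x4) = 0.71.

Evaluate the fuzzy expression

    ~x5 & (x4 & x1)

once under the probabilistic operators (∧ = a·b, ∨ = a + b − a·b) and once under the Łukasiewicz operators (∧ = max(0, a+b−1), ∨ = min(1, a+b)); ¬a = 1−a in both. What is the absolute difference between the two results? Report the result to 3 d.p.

Under probabilistic:
  ~x5 = 1 − 0.7700 = 0.2300
  x4 & x1 = a·b on (0.7100, 0.1100) = 0.0781
  ~x5 & (x4 & x1) = a·b on (0.2300, 0.0781) = 0.0180
  → value = 0.0180
Under Łukasiewicz:
  ~x5 = 1 − 0.77 = 0.23
  x4 & x1 = max(0, a+b−1) on (0.71, 0.11) = 0.00
  ~x5 & (x4 & x1) = max(0, a+b−1) on (0.23, 0.00) = 0.00
  → value = 0.0000
|0.0180 − 0.0000| = 0.018

0.018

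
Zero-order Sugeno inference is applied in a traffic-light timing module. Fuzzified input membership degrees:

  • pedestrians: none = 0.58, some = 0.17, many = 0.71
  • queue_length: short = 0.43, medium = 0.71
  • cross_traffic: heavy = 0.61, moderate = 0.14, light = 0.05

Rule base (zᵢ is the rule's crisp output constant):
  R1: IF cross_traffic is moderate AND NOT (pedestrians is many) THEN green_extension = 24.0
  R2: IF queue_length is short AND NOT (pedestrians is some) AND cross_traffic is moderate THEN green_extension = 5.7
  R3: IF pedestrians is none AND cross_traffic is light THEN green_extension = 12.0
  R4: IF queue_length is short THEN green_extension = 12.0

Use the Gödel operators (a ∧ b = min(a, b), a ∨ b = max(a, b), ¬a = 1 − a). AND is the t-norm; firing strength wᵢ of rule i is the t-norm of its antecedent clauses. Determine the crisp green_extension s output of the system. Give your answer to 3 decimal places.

R1 (z=24.0): moderate=0.14, ¬many=1−0.71=0.29; AND[min(a, b)] → w = 0.14
R2 (z=5.7): short=0.43, ¬some=1−0.17=0.83, moderate=0.14; AND[min(a, b)] → w = 0.14
R3 (z=12.0): none=0.58, light=0.05; AND[min(a, b)] → w = 0.05
R4 (z=12.0): short=0.43 → w = 0.43
Weighted average = (0.14·24.0 + 0.14·5.7 + 0.05·12.0 + 0.43·12.0) / (0.14 + 0.14 + 0.05 + 0.43)
  = 9.9180 / 0.7600 = 13.050

13.050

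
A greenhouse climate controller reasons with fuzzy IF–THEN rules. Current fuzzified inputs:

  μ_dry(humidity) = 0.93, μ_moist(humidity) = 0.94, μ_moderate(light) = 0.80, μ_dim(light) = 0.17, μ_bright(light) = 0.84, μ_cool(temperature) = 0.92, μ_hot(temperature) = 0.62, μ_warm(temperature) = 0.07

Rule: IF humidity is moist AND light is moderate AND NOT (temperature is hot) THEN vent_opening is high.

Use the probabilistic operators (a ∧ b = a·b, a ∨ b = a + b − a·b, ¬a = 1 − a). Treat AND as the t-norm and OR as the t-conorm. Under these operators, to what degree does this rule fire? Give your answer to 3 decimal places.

0.286

firing strength: moist=0.94, moderate=0.80, ¬hot=1−0.62=0.38; AND[a·b] → w = 0.2858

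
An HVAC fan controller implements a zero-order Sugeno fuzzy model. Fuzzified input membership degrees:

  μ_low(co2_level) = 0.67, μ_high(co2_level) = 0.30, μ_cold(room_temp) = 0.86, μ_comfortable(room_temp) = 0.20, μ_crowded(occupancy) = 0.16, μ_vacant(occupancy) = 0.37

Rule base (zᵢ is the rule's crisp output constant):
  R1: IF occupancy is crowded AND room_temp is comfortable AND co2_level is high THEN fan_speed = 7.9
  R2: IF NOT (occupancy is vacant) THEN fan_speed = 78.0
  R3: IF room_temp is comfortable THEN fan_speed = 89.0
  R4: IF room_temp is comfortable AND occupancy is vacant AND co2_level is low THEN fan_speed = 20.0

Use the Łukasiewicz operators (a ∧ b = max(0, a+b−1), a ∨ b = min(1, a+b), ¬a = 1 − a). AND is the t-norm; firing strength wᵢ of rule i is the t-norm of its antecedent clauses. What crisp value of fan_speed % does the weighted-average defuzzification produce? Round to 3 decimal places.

R1 (z=7.9): crowded=0.16, comfortable=0.20, high=0.30; AND[max(0, a+b−1)] → w = 0.00
R2 (z=78.0): ¬vacant=1−0.37=0.63 → w = 0.63
R3 (z=89.0): comfortable=0.20 → w = 0.20
R4 (z=20.0): comfortable=0.20, vacant=0.37, low=0.67; AND[max(0, a+b−1)] → w = 0.00
Weighted average = (0.00·7.9 + 0.63·78.0 + 0.20·89.0 + 0.00·20.0) / (0.00 + 0.63 + 0.20 + 0.00)
  = 66.9400 / 0.8300 = 80.651

80.651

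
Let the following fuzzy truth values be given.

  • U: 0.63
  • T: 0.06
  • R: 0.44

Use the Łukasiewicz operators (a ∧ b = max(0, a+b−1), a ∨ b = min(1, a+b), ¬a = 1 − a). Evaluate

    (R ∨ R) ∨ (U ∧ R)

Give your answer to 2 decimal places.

0.95

R ∨ R = min(1, a+b) on (0.44, 0.44) = 0.88
U ∧ R = max(0, a+b−1) on (0.63, 0.44) = 0.07
(R ∨ R) ∨ (U ∧ R) = min(1, a+b) on (0.88, 0.07) = 0.95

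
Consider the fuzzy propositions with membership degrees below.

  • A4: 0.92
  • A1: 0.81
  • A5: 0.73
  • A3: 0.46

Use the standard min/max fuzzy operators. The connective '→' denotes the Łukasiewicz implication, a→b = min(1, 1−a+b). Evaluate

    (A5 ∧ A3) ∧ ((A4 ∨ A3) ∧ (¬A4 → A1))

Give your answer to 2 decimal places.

A5 ∧ A3 = min(a, b) on (0.73, 0.46) = 0.46
A4 ∨ A3 = max(a, b) on (0.92, 0.46) = 0.92
¬A4 = 1 − 0.92 = 0.08
¬A4 → A1  [Łukasiewicz: min(1, 1−a+b)] with a=0.08, b=0.81 → 1.00
(A4 ∨ A3) ∧ (¬A4 → A1) = min(a, b) on (0.92, 1.00) = 0.92
(A5 ∧ A3) ∧ ((A4 ∨ A3) ∧ (¬A4 → A1)) = min(a, b) on (0.46, 0.92) = 0.46

0.46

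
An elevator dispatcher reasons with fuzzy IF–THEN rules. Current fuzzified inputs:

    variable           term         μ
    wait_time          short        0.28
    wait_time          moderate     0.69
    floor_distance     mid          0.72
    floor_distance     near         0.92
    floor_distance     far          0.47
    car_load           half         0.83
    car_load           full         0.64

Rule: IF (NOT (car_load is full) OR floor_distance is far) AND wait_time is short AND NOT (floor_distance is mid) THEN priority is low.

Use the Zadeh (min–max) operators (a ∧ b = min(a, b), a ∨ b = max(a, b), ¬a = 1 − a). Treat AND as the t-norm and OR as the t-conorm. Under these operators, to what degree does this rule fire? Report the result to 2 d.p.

firing strength: (¬full=1−0.64=0.36 OR far=0.47) = 0.47; AND[min(a, b)] with short=0.28, ¬mid=1−0.72=0.28 → w = 0.28

0.28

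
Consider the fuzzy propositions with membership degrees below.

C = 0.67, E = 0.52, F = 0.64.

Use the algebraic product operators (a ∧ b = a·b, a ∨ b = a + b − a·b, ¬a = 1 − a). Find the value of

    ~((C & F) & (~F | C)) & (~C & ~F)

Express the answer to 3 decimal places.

C & F = a·b on (0.6700, 0.6400) = 0.4288
~F = 1 − 0.6400 = 0.3600
~F | C = a + b − a·b on (0.3600, 0.6700) = 0.7888
(C & F) & (~F | C) = a·b on (0.4288, 0.7888) = 0.3382
~((C & F) & (~F | C)) = 1 − 0.3382 = 0.6618
~C = 1 − 0.6700 = 0.3300
~F = 1 − 0.6400 = 0.3600
~C & ~F = a·b on (0.3300, 0.3600) = 0.1188
~((C & F) & (~F | C)) & (~C & ~F) = a·b on (0.6618, 0.1188) = 0.0786

0.079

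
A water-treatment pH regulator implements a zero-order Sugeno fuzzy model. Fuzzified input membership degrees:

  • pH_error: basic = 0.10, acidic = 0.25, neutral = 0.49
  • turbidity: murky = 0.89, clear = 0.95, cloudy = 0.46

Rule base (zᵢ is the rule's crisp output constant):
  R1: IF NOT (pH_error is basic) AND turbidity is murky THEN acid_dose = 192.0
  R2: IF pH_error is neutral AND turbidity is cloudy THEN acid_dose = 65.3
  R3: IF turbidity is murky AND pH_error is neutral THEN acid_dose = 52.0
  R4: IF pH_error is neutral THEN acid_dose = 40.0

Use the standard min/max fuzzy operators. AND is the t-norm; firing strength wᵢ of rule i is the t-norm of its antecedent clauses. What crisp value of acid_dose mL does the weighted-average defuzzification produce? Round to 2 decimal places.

105.58

R1 (z=192.0): ¬basic=1−0.10=0.90, murky=0.89; AND[min(a, b)] → w = 0.89
R2 (z=65.3): neutral=0.49, cloudy=0.46; AND[min(a, b)] → w = 0.46
R3 (z=52.0): murky=0.89, neutral=0.49; AND[min(a, b)] → w = 0.49
R4 (z=40.0): neutral=0.49 → w = 0.49
Weighted average = (0.89·192.0 + 0.46·65.3 + 0.49·52.0 + 0.49·40.0) / (0.89 + 0.46 + 0.49 + 0.49)
  = 245.9980 / 2.3300 = 105.58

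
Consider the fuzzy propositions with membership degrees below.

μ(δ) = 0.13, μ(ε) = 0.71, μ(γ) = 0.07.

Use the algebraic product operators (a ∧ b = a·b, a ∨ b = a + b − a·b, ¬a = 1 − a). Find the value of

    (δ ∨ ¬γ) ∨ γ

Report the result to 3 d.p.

0.943

¬γ = 1 − 0.0700 = 0.9300
δ ∨ ¬γ = a + b − a·b on (0.1300, 0.9300) = 0.9391
(δ ∨ ¬γ) ∨ γ = a + b − a·b on (0.9391, 0.0700) = 0.9434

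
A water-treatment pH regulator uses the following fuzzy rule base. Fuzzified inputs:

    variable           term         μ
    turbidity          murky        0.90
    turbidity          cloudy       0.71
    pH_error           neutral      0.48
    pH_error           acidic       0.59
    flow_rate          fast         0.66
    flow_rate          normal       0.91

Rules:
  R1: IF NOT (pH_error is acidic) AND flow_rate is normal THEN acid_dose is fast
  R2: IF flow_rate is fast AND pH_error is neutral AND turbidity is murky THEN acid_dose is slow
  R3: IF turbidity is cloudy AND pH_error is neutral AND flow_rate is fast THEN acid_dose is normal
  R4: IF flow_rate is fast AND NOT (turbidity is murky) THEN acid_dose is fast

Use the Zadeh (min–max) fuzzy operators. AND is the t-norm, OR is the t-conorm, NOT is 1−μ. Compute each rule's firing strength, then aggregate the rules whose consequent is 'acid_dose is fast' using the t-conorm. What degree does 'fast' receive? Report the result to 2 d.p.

0.41

R1: ¬acidic=1−0.59=0.41, normal=0.91; AND[min(a, b)] → w = 0.41
R2: fast=0.66, neutral=0.48, murky=0.90; AND[min(a, b)] → w = 0.48
R3: cloudy=0.71, neutral=0.48, fast=0.66; AND[min(a, b)] → w = 0.48
R4: fast=0.66, ¬murky=1−0.90=0.10; AND[min(a, b)] → w = 0.10
Rules with consequent 'fast': {R1, R4} → strengths 0.41, 0.10
Aggregate via t-conorm [max(a, b)]: 0.41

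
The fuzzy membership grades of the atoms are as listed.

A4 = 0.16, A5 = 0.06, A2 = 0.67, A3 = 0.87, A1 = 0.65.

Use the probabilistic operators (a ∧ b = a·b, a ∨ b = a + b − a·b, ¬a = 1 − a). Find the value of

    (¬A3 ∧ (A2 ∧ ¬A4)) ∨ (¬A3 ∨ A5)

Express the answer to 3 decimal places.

0.242

¬A3 = 1 − 0.8700 = 0.1300
¬A4 = 1 − 0.1600 = 0.8400
A2 ∧ ¬A4 = a·b on (0.6700, 0.8400) = 0.5628
¬A3 ∧ (A2 ∧ ¬A4) = a·b on (0.1300, 0.5628) = 0.0732
¬A3 = 1 − 0.8700 = 0.1300
¬A3 ∨ A5 = a + b − a·b on (0.1300, 0.0600) = 0.1822
(¬A3 ∧ (A2 ∧ ¬A4)) ∨ (¬A3 ∨ A5) = a + b − a·b on (0.0732, 0.1822) = 0.2420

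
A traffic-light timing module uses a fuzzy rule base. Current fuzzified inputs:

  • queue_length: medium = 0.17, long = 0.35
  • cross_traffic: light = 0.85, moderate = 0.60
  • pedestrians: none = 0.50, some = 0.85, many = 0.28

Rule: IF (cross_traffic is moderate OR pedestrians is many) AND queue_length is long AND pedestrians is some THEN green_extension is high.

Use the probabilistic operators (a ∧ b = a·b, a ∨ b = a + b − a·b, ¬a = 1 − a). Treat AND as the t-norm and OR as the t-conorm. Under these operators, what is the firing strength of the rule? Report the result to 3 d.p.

firing strength: (moderate=0.60 OR many=0.28) = 0.7120; AND[a·b] with long=0.35, some=0.85 → w = 0.2118

0.212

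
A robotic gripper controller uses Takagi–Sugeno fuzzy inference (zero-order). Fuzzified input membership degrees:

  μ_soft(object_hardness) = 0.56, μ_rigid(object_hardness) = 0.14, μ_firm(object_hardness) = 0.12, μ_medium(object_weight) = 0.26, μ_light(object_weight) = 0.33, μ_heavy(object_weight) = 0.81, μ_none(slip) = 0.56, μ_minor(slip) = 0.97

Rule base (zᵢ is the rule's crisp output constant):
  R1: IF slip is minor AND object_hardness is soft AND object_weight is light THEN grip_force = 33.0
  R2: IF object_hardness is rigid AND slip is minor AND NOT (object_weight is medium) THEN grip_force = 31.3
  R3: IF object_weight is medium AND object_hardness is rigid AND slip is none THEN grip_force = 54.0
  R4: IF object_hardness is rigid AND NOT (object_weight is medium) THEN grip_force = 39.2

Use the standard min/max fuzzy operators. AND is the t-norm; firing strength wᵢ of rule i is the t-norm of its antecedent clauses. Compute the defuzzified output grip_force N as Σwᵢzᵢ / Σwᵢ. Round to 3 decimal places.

R1 (z=33.0): minor=0.97, soft=0.56, light=0.33; AND[min(a, b)] → w = 0.33
R2 (z=31.3): rigid=0.14, minor=0.97, ¬medium=1−0.26=0.74; AND[min(a, b)] → w = 0.14
R3 (z=54.0): medium=0.26, rigid=0.14, none=0.56; AND[min(a, b)] → w = 0.14
R4 (z=39.2): rigid=0.14, ¬medium=1−0.26=0.74; AND[min(a, b)] → w = 0.14
Weighted average = (0.33·33.0 + 0.14·31.3 + 0.14·54.0 + 0.14·39.2) / (0.33 + 0.14 + 0.14 + 0.14)
  = 28.3200 / 0.7500 = 37.760

37.760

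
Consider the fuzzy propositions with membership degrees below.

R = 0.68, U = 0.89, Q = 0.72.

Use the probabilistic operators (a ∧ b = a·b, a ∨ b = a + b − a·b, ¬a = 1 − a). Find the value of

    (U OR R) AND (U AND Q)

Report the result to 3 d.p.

0.618

U OR R = a + b − a·b on (0.8900, 0.6800) = 0.9648
U AND Q = a·b on (0.8900, 0.7200) = 0.6408
(U OR R) AND (U AND Q) = a·b on (0.9648, 0.6408) = 0.6182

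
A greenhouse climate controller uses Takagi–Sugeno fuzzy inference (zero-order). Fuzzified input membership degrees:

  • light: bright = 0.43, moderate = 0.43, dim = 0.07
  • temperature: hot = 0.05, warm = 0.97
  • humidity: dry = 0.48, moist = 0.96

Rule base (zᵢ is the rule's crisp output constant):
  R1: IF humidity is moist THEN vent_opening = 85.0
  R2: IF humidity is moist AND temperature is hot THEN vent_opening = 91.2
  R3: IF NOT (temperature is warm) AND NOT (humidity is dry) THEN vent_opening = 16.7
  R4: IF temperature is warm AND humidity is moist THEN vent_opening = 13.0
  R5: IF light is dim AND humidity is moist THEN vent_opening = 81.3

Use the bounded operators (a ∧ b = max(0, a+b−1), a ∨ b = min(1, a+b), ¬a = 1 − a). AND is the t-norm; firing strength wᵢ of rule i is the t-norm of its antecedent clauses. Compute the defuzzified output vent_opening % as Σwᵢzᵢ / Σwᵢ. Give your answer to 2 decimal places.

R1 (z=85.0): moist=0.96 → w = 0.96
R2 (z=91.2): moist=0.96, hot=0.05; AND[max(0, a+b−1)] → w = 0.01
R3 (z=16.7): ¬warm=1−0.97=0.03, ¬dry=1−0.48=0.52; AND[max(0, a+b−1)] → w = 0.00
R4 (z=13.0): warm=0.97, moist=0.96; AND[max(0, a+b−1)] → w = 0.93
R5 (z=81.3): dim=0.07, moist=0.96; AND[max(0, a+b−1)] → w = 0.03
Weighted average = (0.96·85.0 + 0.01·91.2 + 0.00·16.7 + 0.93·13.0 + 0.03·81.3) / (0.96 + 0.01 + 0.00 + 0.93 + 0.03)
  = 97.0410 / 1.9300 = 50.28

50.28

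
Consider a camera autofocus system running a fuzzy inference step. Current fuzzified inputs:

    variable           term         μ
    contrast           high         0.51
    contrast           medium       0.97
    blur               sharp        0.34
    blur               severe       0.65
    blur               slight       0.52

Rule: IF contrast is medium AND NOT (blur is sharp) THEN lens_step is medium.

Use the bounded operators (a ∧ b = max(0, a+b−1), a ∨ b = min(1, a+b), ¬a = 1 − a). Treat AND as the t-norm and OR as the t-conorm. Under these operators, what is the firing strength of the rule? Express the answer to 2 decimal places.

firing strength: medium=0.97, ¬sharp=1−0.34=0.66; AND[max(0, a+b−1)] → w = 0.63

0.63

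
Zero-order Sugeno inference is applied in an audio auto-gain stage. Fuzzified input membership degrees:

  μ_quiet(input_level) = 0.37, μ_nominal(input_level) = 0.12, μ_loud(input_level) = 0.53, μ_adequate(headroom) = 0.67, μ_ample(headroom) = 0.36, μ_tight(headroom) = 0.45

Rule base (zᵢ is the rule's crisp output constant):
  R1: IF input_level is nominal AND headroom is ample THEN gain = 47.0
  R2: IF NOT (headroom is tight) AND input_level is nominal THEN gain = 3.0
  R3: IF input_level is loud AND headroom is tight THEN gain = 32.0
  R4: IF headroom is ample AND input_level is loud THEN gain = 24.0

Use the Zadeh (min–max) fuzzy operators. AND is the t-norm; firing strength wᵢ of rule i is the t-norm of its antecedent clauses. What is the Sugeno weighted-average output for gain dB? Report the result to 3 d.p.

27.657

R1 (z=47.0): nominal=0.12, ample=0.36; AND[min(a, b)] → w = 0.12
R2 (z=3.0): ¬tight=1−0.45=0.55, nominal=0.12; AND[min(a, b)] → w = 0.12
R3 (z=32.0): loud=0.53, tight=0.45; AND[min(a, b)] → w = 0.45
R4 (z=24.0): ample=0.36, loud=0.53; AND[min(a, b)] → w = 0.36
Weighted average = (0.12·47.0 + 0.12·3.0 + 0.45·32.0 + 0.36·24.0) / (0.12 + 0.12 + 0.45 + 0.36)
  = 29.0400 / 1.0500 = 27.657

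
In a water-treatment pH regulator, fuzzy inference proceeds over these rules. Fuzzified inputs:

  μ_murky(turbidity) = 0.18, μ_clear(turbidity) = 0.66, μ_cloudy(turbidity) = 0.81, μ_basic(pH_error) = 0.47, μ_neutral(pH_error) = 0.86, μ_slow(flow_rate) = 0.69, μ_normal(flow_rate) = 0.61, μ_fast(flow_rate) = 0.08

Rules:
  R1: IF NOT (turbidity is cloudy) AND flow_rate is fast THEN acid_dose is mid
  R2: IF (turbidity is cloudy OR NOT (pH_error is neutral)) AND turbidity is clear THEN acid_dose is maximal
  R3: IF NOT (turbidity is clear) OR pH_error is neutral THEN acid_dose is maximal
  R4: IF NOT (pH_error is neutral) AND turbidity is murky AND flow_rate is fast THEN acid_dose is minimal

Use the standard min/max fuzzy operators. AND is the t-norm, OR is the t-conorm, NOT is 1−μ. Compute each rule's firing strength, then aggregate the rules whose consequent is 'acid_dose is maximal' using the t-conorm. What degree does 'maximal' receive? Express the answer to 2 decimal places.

0.86

R1: ¬cloudy=1−0.81=0.19, fast=0.08; AND[min(a, b)] → w = 0.08
R2: (cloudy=0.81 OR ¬neutral=1−0.86=0.14) = 0.81; AND[min(a, b)] with clear=0.66 → w = 0.66
R3: ¬clear=1−0.66=0.34, neutral=0.86; OR[max(a, b)] → w = 0.86
R4: ¬neutral=1−0.86=0.14, murky=0.18, fast=0.08; AND[min(a, b)] → w = 0.08
Rules with consequent 'maximal': {R2, R3} → strengths 0.66, 0.86
Aggregate via t-conorm [max(a, b)]: 0.86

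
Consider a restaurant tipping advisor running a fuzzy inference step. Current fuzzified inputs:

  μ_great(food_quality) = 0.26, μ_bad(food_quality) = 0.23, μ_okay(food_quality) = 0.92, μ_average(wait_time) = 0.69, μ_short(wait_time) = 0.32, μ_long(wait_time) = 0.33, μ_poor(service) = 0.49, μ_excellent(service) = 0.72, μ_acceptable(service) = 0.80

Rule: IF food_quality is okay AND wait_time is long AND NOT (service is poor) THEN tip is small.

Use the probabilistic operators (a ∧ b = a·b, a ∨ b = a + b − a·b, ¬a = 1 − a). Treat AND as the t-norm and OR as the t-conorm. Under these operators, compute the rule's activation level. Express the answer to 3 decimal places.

0.155

firing strength: okay=0.92, long=0.33, ¬poor=1−0.49=0.51; AND[a·b] → w = 0.1548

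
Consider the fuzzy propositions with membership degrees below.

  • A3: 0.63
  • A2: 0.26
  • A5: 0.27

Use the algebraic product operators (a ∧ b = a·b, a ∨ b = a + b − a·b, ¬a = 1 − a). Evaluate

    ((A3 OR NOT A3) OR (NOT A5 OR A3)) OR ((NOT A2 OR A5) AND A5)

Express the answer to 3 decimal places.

0.982

NOT A3 = 1 − 0.6300 = 0.3700
A3 OR NOT A3 = a + b − a·b on (0.6300, 0.3700) = 0.7669
NOT A5 = 1 − 0.2700 = 0.7300
NOT A5 OR A3 = a + b − a·b on (0.7300, 0.6300) = 0.9001
(A3 OR NOT A3) OR (NOT A5 OR A3) = a + b − a·b on (0.7669, 0.9001) = 0.9767
NOT A2 = 1 − 0.2600 = 0.7400
NOT A2 OR A5 = a + b − a·b on (0.7400, 0.2700) = 0.8102
(NOT A2 OR A5) AND A5 = a·b on (0.8102, 0.2700) = 0.2188
((A3 OR NOT A3) OR (NOT A5 OR A3)) OR ((NOT A2 OR A5) AND A5) = a + b − a·b on (0.9767, 0.2188) = 0.9818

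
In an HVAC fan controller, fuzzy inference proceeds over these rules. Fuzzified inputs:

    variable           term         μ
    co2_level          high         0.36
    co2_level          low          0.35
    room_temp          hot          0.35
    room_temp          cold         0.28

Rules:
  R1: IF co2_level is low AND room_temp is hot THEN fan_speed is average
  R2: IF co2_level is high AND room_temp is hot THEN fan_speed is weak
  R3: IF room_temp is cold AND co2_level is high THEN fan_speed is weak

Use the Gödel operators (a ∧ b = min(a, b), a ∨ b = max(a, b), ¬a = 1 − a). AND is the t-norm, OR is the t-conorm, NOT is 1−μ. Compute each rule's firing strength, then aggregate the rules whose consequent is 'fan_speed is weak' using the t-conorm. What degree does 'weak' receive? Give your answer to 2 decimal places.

R1: low=0.35, hot=0.35; AND[min(a, b)] → w = 0.35
R2: high=0.36, hot=0.35; AND[min(a, b)] → w = 0.35
R3: cold=0.28, high=0.36; AND[min(a, b)] → w = 0.28
Rules with consequent 'weak': {R2, R3} → strengths 0.35, 0.28
Aggregate via t-conorm [max(a, b)]: 0.35

0.35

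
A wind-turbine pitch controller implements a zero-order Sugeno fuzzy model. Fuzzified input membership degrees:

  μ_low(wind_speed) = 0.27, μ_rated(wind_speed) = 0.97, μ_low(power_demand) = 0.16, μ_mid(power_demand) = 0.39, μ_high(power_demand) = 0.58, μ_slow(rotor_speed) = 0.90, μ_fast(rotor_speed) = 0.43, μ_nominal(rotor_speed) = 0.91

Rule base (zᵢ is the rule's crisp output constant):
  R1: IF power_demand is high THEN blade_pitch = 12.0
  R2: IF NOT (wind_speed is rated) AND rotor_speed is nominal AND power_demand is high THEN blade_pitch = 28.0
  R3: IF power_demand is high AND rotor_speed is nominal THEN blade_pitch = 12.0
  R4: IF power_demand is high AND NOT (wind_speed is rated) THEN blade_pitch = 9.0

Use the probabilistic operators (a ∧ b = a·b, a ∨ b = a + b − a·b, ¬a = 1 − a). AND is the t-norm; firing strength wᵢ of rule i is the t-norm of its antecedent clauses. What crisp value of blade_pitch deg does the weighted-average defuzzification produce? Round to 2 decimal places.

R1 (z=12.0): high=0.58 → w = 0.5800
R2 (z=28.0): ¬rated=1−0.97=0.03, nominal=0.91, high=0.58; AND[a·b] → w = 0.0158
R3 (z=12.0): high=0.58, nominal=0.91; AND[a·b] → w = 0.5278
R4 (z=9.0): high=0.58, ¬rated=1−0.97=0.03; AND[a·b] → w = 0.0174
Weighted average = (0.5800·12.0 + 0.0158·28.0 + 0.5278·12.0 + 0.0174·9.0) / (0.5800 + 0.0158 + 0.5278 + 0.0174)
  = 13.8936 / 1.1410 = 12.18

12.18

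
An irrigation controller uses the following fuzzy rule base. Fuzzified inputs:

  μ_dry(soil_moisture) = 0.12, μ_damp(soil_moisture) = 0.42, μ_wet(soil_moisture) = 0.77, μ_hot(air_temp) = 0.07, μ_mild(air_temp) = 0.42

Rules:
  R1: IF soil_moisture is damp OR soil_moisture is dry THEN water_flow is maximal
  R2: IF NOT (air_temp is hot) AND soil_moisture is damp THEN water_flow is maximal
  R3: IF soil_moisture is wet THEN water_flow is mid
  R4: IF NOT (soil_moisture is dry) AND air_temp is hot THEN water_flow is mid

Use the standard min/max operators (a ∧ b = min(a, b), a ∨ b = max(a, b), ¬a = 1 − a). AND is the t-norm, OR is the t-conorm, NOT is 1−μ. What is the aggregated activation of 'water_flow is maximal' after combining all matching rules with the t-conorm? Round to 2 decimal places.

R1: damp=0.42, dry=0.12; OR[max(a, b)] → w = 0.42
R2: ¬hot=1−0.07=0.93, damp=0.42; AND[min(a, b)] → w = 0.42
R3: wet=0.77 → w = 0.77
R4: ¬dry=1−0.12=0.88, hot=0.07; AND[min(a, b)] → w = 0.07
Rules with consequent 'maximal': {R1, R2} → strengths 0.42, 0.42
Aggregate via t-conorm [max(a, b)]: 0.42

0.42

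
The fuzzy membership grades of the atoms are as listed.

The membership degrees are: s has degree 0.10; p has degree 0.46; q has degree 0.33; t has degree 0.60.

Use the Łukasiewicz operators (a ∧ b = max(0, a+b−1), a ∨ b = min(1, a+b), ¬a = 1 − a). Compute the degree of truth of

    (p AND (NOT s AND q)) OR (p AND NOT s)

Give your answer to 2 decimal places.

NOT s = 1 − 0.10 = 0.90
NOT s AND q = max(0, a+b−1) on (0.90, 0.33) = 0.23
p AND (NOT s AND q) = max(0, a+b−1) on (0.46, 0.23) = 0.00
NOT s = 1 − 0.10 = 0.90
p AND NOT s = max(0, a+b−1) on (0.46, 0.90) = 0.36
(p AND (NOT s AND q)) OR (p AND NOT s) = min(1, a+b) on (0.00, 0.36) = 0.36

0.36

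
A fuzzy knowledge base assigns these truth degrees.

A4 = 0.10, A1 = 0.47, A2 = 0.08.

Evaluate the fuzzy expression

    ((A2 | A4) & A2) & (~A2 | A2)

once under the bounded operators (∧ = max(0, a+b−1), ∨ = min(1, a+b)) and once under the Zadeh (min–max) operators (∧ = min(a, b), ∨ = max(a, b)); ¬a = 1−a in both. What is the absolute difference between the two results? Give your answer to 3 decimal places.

0.080

Under bounded:
  A2 | A4 = min(1, a+b) on (0.08, 0.10) = 0.18
  (A2 | A4) & A2 = max(0, a+b−1) on (0.18, 0.08) = 0.00
  ~A2 = 1 − 0.08 = 0.92
  ~A2 | A2 = min(1, a+b) on (0.92, 0.08) = 1.00
  ((A2 | A4) & A2) & (~A2 | A2) = max(0, a+b−1) on (0.00, 1.00) = 0.00
  → value = 0.0000
Under Zadeh (min–max):
  A2 | A4 = max(a, b) on (0.08, 0.10) = 0.10
  (A2 | A4) & A2 = min(a, b) on (0.10, 0.08) = 0.08
  ~A2 = 1 − 0.08 = 0.92
  ~A2 | A2 = max(a, b) on (0.92, 0.08) = 0.92
  ((A2 | A4) & A2) & (~A2 | A2) = min(a, b) on (0.08, 0.92) = 0.08
  → value = 0.0800
|0.0000 − 0.0800| = 0.080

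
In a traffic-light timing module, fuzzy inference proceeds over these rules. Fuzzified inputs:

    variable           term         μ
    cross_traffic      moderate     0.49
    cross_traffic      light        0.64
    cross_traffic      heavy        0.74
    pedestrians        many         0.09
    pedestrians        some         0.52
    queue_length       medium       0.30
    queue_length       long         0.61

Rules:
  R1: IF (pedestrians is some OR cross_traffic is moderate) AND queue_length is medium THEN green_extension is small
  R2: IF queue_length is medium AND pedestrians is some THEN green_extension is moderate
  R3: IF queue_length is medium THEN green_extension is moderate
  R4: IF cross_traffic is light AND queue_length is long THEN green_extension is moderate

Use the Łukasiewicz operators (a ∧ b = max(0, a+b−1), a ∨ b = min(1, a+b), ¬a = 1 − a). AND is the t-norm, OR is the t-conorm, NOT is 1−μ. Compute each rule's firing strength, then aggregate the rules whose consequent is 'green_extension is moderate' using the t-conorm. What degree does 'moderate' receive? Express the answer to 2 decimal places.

0.55

R1: (some=0.52 OR moderate=0.49) = 1.00; AND[max(0, a+b−1)] with medium=0.30 → w = 0.30
R2: medium=0.30, some=0.52; AND[max(0, a+b−1)] → w = 0.00
R3: medium=0.30 → w = 0.30
R4: light=0.64, long=0.61; AND[max(0, a+b−1)] → w = 0.25
Rules with consequent 'moderate': {R2, R3, R4} → strengths 0.00, 0.30, 0.25
Aggregate via t-conorm [min(1, a+b)]: 0.55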